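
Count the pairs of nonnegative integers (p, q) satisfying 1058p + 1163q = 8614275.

gcd(1163, 1058):
  1163 = 1·1058 + 105
  1058 = 10·105 + 8
  105 = 13·8 + 1
  8 = 8·1
so gcd(1163, 1058) = 1.
Back-substitute for Bézout coefficients:
  1 = 105 - 13·8
  ... = 1058·(-144) + 1163·(131)
Scale by 8614275: one solution is (-1240455600, 1128470025). Reduce p mod 1163: (200, 7225).
General: p = 200 + 1163t, q = 7225 - 1058t.
p ≥ 0 ⇒ t ≥ 0; q ≥ 0 ⇒ t ≤ 6. So t ∈ [0, 6]: 7 solutions.

7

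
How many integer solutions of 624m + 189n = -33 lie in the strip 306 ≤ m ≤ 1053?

gcd(624, 189):
  624 = 3*189 + 57
  189 = 3*57 + 18
  57 = 3*18 + 3
  18 = 6*3
so gcd(624, 189) = 3.
Back-substitute for Bézout coefficients:
  3 = 57 - 3*18
  ... = 624*(10) + 189*(-33)
Scale by -11: particular solution (-110, 363); reduce m mod 63: (16, -53).
General solution: m = 16 + 63t, n = -53 - 208t for integer t.
306 ≤ 16 + 63t ≤ 1053 gives t ∈ [5, 16], which is 12 values.

12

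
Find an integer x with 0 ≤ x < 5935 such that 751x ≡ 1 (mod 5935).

5366

gcd(5935, 751) = 1  (5935 = 7·751 + 678, 751 = 1·678 + 73, 678 = 9·73 + 21, 73 = 3·21 + 10, 21 = 2·10 + 1, 10 = 10·1).
Back-substituting, 751·(-569) + 5935·(72) = 1.
So 751·-569 ≡ 1 (mod 5935), and -569 mod 5935 = 5366.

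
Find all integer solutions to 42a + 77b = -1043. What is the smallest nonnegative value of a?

10

gcd(77, 42) = 7.
7 divides -1043, so solutions exist.
By Bézout, 42*(2) + 77*(-1) = 7.
Scale by -1043/7 = -149: (a₀, b₀) = (-298, 149).
General solution: a = -298 + 11t, b = 149 - 6t for integer t.
a ≥ 0: smallest is -298 mod 11 = 10 (at t = 28), with b = -19.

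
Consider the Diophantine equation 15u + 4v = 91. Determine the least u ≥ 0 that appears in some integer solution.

1

gcd(15, 4):
  15 = 3·4 + 3
  4 = 1·3 + 1
  3 = 3·1
so gcd(15, 4) = 1.
1 divides 91, so solutions exist.
Back-substitute for Bézout coefficients:
  1 = 4 - 1·3
  ... = 15·(-1) + 4·(4)
Scale by 91/1 = 91: (u₀, v₀) = (-91, 364).
General solution: u = -91 + 4t, v = 364 - 15t for integer t.
u ≥ 0: smallest is -91 mod 4 = 1 (at t = 23), with v = 19.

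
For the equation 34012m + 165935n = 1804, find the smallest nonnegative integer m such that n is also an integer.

gcd(165935, 34012) = 11.
11 divides 1804, so solutions exist.
By Bézout, 34012*(-2132) + 165935*(437) = 11.
Scale by 1804/11 = 164: (m₀, n₀) = (-349648, 71668).
General solution: m = -349648 + 15085t, n = 71668 - 3092t for integer t.
m ≥ 0: smallest is -349648 mod 15085 = 12392 (at t = 24), with n = -2540.

12392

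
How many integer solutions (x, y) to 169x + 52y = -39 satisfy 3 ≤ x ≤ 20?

gcd(169, 52) = 13  (169 = 3×52 + 13, 52 = 4×13).
Back-substituting, 169×(1) + 52×(-3) = 13.
Scale by -3: particular solution (-3, 9); reduce x mod 4: (1, -4).
General solution: x = 1 + 4t, y = -4 - 13t for integer t.
3 ≤ 1 + 4t ≤ 20 gives t ∈ [1, 4], which is 4 values.

4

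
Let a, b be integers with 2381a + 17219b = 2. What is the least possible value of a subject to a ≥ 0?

13039

gcd(17219, 2381):
  17219 = 7·2381 + 552
  2381 = 4·552 + 173
  552 = 3·173 + 33
  173 = 5·33 + 8
  33 = 4·8 + 1
  8 = 8·1
so gcd(17219, 2381) = 1.
1 divides 2, so solutions exist.
Back-substitute for Bézout coefficients:
  1 = 33 - 4·8
  ... = 2381·(-2090) + 17219·(289)
Scale by 2/1 = 2: (a₀, b₀) = (-4180, 578).
General solution: a = -4180 + 17219t, b = 578 - 2381t for integer t.
a ≥ 0: smallest is -4180 mod 17219 = 13039 (at t = 1), with b = -1803.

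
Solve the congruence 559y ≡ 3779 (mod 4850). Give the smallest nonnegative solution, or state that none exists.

831

gcd(4850, 559) = 1  (4850 = 8*559 + 378, 559 = 1*378 + 181, 378 = 2*181 + 16, 181 = 11*16 + 5, 16 = 3*5 + 1, 5 = 5*1).
1 divides 3779, so solutions exist.
Back-substituting, 559*(-911) + 4850*(105) = 1.
So 559*(-911) ≡ 1 (mod 4850); multiply by 3779: y ≡ -3442669 (mod 4850).
Smallest nonnegative: y = -3442669 mod 4850 = 831.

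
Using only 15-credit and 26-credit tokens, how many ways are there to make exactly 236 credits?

Need nonnegative integers with 15j + 26k = 236.
gcd(15, 26) = 1, and 15·(7) + 26·(-4) = 1.
So (j₀, k₀) = (1652, -944); general j = 1652 + 26t, k = -944 - 15t.
j ≥ 0 ⇒ t ≥ -63; k ≥ 0 ⇒ t ≤ -63. That's 1 value of t.

1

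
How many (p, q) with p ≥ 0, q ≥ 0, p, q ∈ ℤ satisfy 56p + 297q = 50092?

gcd(297, 56) = 1.
By Bézout, 56·(122) + 297·(-23) = 1.
One solution: (152, 140).
General: p = 152 + 297t, q = 140 - 56t.
p ≥ 0 ⇒ t ≥ 0; q ≥ 0 ⇒ t ≤ 2. So t ∈ [0, 2]: 3 solutions.

3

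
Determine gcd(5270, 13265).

5

gcd(13265, 5270):
  13265 = 2×5270 + 2725
  5270 = 1×2725 + 2545
  2725 = 1×2545 + 180
  2545 = 14×180 + 25
  180 = 7×25 + 5
  25 = 5×5
so gcd(13265, 5270) = 5.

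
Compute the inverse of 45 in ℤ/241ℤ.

gcd(241, 45):
  241 = 5·45 + 16
  45 = 2·16 + 13
  16 = 1·13 + 3
  13 = 4·3 + 1
  3 = 3·1
so gcd(241, 45) = 1.
Back-substitute for Bézout coefficients:
  1 = 13 - 4·3
  ... = 45·(75) + 241·(-14)
So 45·75 ≡ 1 (mod 241), and 75 mod 241 = 75.

75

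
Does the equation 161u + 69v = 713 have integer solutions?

gcd(161, 69) = 23  (161 = 2*69 + 23, 69 = 3*23).
23 divides 713, so integer solutions exist.

yes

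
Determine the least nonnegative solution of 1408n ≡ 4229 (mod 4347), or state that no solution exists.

gcd(4347, 1408):
  4347 = 3·1408 + 123
  1408 = 11·123 + 55
  123 = 2·55 + 13
  55 = 4·13 + 3
  13 = 4·3 + 1
  3 = 3·1
so gcd(4347, 1408) = 1.
1 divides 4229, so solutions exist.
Back-substitute for Bézout coefficients:
  1 = 13 - 4·3
  ... = 1408·(-1343) + 4347·(435)
So 1408·(-1343) ≡ 1 (mod 4347); multiply by 4229: n ≡ -5679547 (mod 4347).
Smallest nonnegative: n = -5679547 mod 4347 = 1982.

1982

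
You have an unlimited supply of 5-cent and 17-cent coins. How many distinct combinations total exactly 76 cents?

1

Need nonnegative integers with 5j + 17k = 76.
gcd(5, 17) = 1, and 5·(7) + 17·(-2) = 1.
So (j₀, k₀) = (532, -152); general j = 532 + 17t, k = -152 - 5t.
j ≥ 0 ⇒ t ≥ -31; k ≥ 0 ⇒ t ≤ -31. That's 1 value of t.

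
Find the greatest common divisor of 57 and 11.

gcd(57, 11) = 1  (57 = 5*11 + 2, 11 = 5*2 + 1, 2 = 2*1).

1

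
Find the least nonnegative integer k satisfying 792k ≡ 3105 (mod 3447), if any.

gcd(3447, 792) = 9.
9 divides 3105, so solutions exist.
By Bézout, 792×(74) + 3447×(-17) = 9.
So 792×(74) ≡ 9 (mod 3447); multiply by 345: k ≡ 25530 (mod 383).
Smallest nonnegative: k = 25530 mod 383 = 252.

252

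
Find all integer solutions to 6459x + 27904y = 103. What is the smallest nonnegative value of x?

gcd(27904, 6459):
  27904 = 4*6459 + 2068
  6459 = 3*2068 + 255
  2068 = 8*255 + 28
  255 = 9*28 + 3
  28 = 9*3 + 1
  3 = 3*1
so gcd(27904, 6459) = 1.
1 divides 103, so solutions exist.
Back-substitute for Bézout coefficients:
  1 = 28 - 9*3
  ... = 6459*(-8973) + 27904*(2077)
Scale by 103/1 = 103: (x₀, y₀) = (-924219, 213931).
General solution: x = -924219 + 27904t, y = 213931 - 6459t for integer t.
x ≥ 0: smallest is -924219 mod 27904 = 24517 (at t = 34), with y = -5675.

24517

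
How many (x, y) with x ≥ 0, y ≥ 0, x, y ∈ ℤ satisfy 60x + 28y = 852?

2

gcd(60, 28) = 4.
By Bézout, 60*(1) + 28*(-2) = 4.
One solution: (3, 24).
General: x = 3 + 7t, y = 24 - 15t.
x ≥ 0 ⇒ t ≥ 0; y ≥ 0 ⇒ t ≤ 1. So t ∈ [0, 1]: 2 solutions.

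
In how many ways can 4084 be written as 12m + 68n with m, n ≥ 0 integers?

gcd(68, 12) = 4  (68 = 5×12 + 8, 12 = 1×8 + 4, 8 = 2×4).
Back-substituting, 12×(6) + 68×(-1) = 4.
Scale by 1021: one solution is (6126, -1021). Reduce m mod 17: (6, 59).
General: m = 6 + 17t, n = 59 - 3t.
m ≥ 0 ⇒ t ≥ 0; n ≥ 0 ⇒ t ≤ 19. So t ∈ [0, 19]: 20 solutions.

20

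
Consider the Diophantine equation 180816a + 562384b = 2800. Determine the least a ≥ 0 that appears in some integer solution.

gcd(562384, 180816):
  562384 = 3×180816 + 19936
  180816 = 9×19936 + 1392
  19936 = 14×1392 + 448
  1392 = 3×448 + 48
  448 = 9×48 + 16
  48 = 3×16
so gcd(562384, 180816) = 16.
16 divides 2800, so solutions exist.
Back-substitute for Bézout coefficients:
  16 = 448 - 9×48
  ... = 180816×(-11312) + 562384×(3637)
Scale by 2800/16 = 175: (a₀, b₀) = (-1979600, 636475).
General solution: a = -1979600 + 35149t, b = 636475 - 11301t for integer t.
a ≥ 0: smallest is -1979600 mod 35149 = 23893 (at t = 57), with b = -7682.

23893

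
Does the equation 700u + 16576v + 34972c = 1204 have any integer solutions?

yes

gcd(16576, 700) = 28  (16576 = 23*700 + 476, 700 = 1*476 + 224, 476 = 2*224 + 28, 224 = 8*28).
gcd(28, 34972) = 28.
28 divides 1204, so integer solutions exist.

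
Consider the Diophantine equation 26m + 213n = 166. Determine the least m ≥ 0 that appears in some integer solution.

203

gcd(213, 26):
  213 = 8×26 + 5
  26 = 5×5 + 1
  5 = 5×1
so gcd(213, 26) = 1.
1 divides 166, so solutions exist.
Back-substitute for Bézout coefficients:
  1 = 26 - 5×5
  ... = 26×(41) + 213×(-5)
Scale by 166/1 = 166: (m₀, n₀) = (6806, -830).
General solution: m = 6806 + 213t, n = -830 - 26t for integer t.
m ≥ 0: smallest is 6806 mod 213 = 203 (at t = -31), with n = -24.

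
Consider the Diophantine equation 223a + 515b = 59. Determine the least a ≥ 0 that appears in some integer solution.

58

gcd(515, 223) = 1.
1 divides 59, so solutions exist.
By Bézout, 223·(97) + 515·(-42) = 1.
Scale by 59/1 = 59: (a₀, b₀) = (5723, -2478).
General solution: a = 5723 + 515t, b = -2478 - 223t for integer t.
a ≥ 0: smallest is 5723 mod 515 = 58 (at t = -11), with b = -25.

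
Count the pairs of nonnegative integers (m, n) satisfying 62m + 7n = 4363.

gcd(62, 7) = 1  (62 = 8*7 + 6, 7 = 1*6 + 1, 6 = 6*1).
Back-substituting, 62*(-1) + 7*(9) = 1.
Scale by 4363: one solution is (-4363, 39267). Reduce m mod 7: (5, 579).
General: m = 5 + 7t, n = 579 - 62t.
m ≥ 0 ⇒ t ≥ 0; n ≥ 0 ⇒ t ≤ 9. So t ∈ [0, 9]: 10 solutions.

10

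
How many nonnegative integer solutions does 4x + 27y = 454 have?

4

gcd(27, 4) = 1  (27 = 6×4 + 3, 4 = 1×3 + 1, 3 = 3×1).
Back-substituting, 4×(7) + 27×(-1) = 1.
Scale by 454: one solution is (3178, -454). Reduce x mod 27: (19, 14).
General: x = 19 + 27t, y = 14 - 4t.
x ≥ 0 ⇒ t ≥ 0; y ≥ 0 ⇒ t ≤ 3. So t ∈ [0, 3]: 4 solutions.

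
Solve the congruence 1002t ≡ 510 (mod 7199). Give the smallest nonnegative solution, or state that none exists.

6596

gcd(7199, 1002):
  7199 = 7*1002 + 185
  1002 = 5*185 + 77
  185 = 2*77 + 31
  77 = 2*31 + 15
  31 = 2*15 + 1
  15 = 15*1
so gcd(7199, 1002) = 1.
1 divides 510, so solutions exist.
Back-substitute for Bézout coefficients:
  1 = 31 - 2*15
  ... = 1002*(-467) + 7199*(65)
So 1002*(-467) ≡ 1 (mod 7199); multiply by 510: t ≡ -238170 (mod 7199).
Smallest nonnegative: t = -238170 mod 7199 = 6596.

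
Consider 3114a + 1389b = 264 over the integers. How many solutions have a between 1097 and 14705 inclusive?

gcd(3114, 1389):
  3114 = 2*1389 + 336
  1389 = 4*336 + 45
  336 = 7*45 + 21
  45 = 2*21 + 3
  21 = 7*3
so gcd(3114, 1389) = 3.
Back-substitute for Bézout coefficients:
  3 = 45 - 2*21
  ... = 3114*(-62) + 1389*(139)
Scale by 88: particular solution (-5456, 12232); reduce a mod 463: (100, -224).
General solution: a = 100 + 463t, b = -224 - 1038t for integer t.
1097 ≤ 100 + 463t ≤ 14705 gives t ∈ [3, 31], which is 29 values.

29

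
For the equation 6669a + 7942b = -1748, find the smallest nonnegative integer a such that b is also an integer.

70

gcd(7942, 6669) = 19  (7942 = 1×6669 + 1273, 6669 = 5×1273 + 304, 1273 = 4×304 + 57, 304 = 5×57 + 19, 57 = 3×19).
19 divides -1748, so solutions exist.
Back-substituting, 6669×(131) + 7942×(-110) = 19.
Scale by -1748/19 = -92: (a₀, b₀) = (-12052, 10120).
General solution: a = -12052 + 418t, b = 10120 - 351t for integer t.
a ≥ 0: smallest is -12052 mod 418 = 70 (at t = 29), with b = -59.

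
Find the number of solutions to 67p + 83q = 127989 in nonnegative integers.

23

gcd(83, 67) = 1.
By Bézout, 67×(-26) + 83×(21) = 1.
One solution: (5, 1538).
General: p = 5 + 83t, q = 1538 - 67t.
p ≥ 0 ⇒ t ≥ 0; q ≥ 0 ⇒ t ≤ 22. So t ∈ [0, 22]: 23 solutions.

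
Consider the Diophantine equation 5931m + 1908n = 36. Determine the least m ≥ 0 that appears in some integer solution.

gcd(5931, 1908) = 9.
9 divides 36, so solutions exist.
By Bézout, 5931×(83) + 1908×(-258) = 9.
Scale by 36/9 = 4: (m₀, n₀) = (332, -1032).
General solution: m = 332 + 212t, n = -1032 - 659t for integer t.
m ≥ 0: smallest is 332 mod 212 = 120 (at t = -1), with n = -373.

120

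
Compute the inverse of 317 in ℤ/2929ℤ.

gcd(2929, 317) = 1.
By Bézout, 317×(-1349) + 2929×(146) = 1.
So 317×-1349 ≡ 1 (mod 2929), and -1349 mod 2929 = 1580.

1580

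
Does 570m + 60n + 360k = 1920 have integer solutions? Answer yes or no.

gcd(570, 60):
  570 = 9×60 + 30
  60 = 2×30
so gcd(570, 60) = 30.
gcd(30, 360) = 30.
30 divides 1920, so integer solutions exist.

yes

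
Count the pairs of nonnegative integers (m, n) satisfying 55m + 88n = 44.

0

gcd(88, 55) = 11  (88 = 1×55 + 33, 55 = 1×33 + 22, 33 = 1×22 + 11, 22 = 2×11).
Back-substituting, 55×(-3) + 88×(2) = 11.
Scale by 4: one solution is (-12, 8). Reduce m mod 8: (4, -2).
General: m = 4 + 8t, n = -2 - 5t.
m ≥ 0 ⇒ t ≥ 0; n ≥ 0 ⇒ t ≤ -1. So t ∈ [0, -1]: 0 solutions.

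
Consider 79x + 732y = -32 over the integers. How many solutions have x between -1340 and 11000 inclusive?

gcd(732, 79) = 1.
By Bézout, 79*(139) + 732*(-15) = 1.
Particular solution: (676, -73).
General solution: x = 676 + 732t, y = -73 - 79t for integer t.
-1340 ≤ 676 + 732t ≤ 11000 gives t ∈ [-2, 14], which is 17 values.

17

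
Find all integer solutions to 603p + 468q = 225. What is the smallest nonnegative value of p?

gcd(603, 468) = 9.
9 divides 225, so solutions exist.
By Bézout, 603*(7) + 468*(-9) = 9.
Scale by 225/9 = 25: (p₀, q₀) = (175, -225).
General solution: p = 175 + 52t, q = -225 - 67t for integer t.
p ≥ 0: smallest is 175 mod 52 = 19 (at t = -3), with q = -24.

19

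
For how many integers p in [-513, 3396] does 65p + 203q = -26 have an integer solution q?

19

gcd(203, 65) = 1.
By Bézout, 65·(25) + 203·(-8) = 1.
Particular solution: (162, -52).
General solution: p = 162 + 203t, q = -52 - 65t for integer t.
-513 ≤ 162 + 203t ≤ 3396 gives t ∈ [-3, 15], which is 19 values.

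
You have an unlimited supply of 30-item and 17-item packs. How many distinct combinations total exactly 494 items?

1

Need nonnegative integers with 30j + 17k = 494.
gcd(30, 17) = 1, and 30·(4) + 17·(-7) = 1.
So (j₀, k₀) = (1976, -3458); general j = 1976 + 17t, k = -3458 - 30t.
j ≥ 0 ⇒ t ≥ -116; k ≥ 0 ⇒ t ≤ -116. That's 1 value of t.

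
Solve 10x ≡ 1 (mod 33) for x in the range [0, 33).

10

gcd(33, 10) = 1  (33 = 3×10 + 3, 10 = 3×3 + 1, 3 = 3×1).
Back-substituting, 10×(10) + 33×(-3) = 1.
So 10×10 ≡ 1 (mod 33), and 10 mod 33 = 10.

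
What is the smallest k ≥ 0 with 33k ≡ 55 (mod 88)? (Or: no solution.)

gcd(88, 33) = 11.
11 divides 55, so solutions exist.
By Bézout, 33·(3) + 88·(-1) = 11.
So 33·(3) ≡ 11 (mod 88); multiply by 5: k ≡ 15 (mod 8).
Smallest nonnegative: k = 15 mod 8 = 7.

7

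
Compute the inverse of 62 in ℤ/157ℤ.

gcd(157, 62):
  157 = 2·62 + 33
  62 = 1·33 + 29
  33 = 1·29 + 4
  29 = 7·4 + 1
  4 = 4·1
so gcd(157, 62) = 1.
Back-substitute for Bézout coefficients:
  1 = 29 - 7·4
  ... = 62·(38) + 157·(-15)
So 62·38 ≡ 1 (mod 157), and 38 mod 157 = 38.

38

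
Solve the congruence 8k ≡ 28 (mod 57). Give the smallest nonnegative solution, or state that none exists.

32

gcd(57, 8) = 1  (57 = 7*8 + 1, 8 = 8*1).
1 divides 28, so solutions exist.
Back-substituting, 8*(-7) + 57*(1) = 1.
So 8*(-7) ≡ 1 (mod 57); multiply by 28: k ≡ -196 (mod 57).
Smallest nonnegative: k = -196 mod 57 = 32.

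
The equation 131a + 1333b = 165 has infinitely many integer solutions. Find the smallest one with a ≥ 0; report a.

gcd(1333, 131) = 1  (1333 = 10·131 + 23, 131 = 5·23 + 16, 23 = 1·16 + 7, 16 = 2·7 + 2, 7 = 3·2 + 1, 2 = 2·1).
1 divides 165, so solutions exist.
Back-substituting, 131·(-580) + 1333·(57) = 1.
Scale by 165/1 = 165: (a₀, b₀) = (-95700, 9405).
General solution: a = -95700 + 1333t, b = 9405 - 131t for integer t.
a ≥ 0: smallest is -95700 mod 1333 = 276 (at t = 72), with b = -27.

276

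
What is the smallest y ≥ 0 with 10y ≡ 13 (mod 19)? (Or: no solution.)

gcd(19, 10):
  19 = 1·10 + 9
  10 = 1·9 + 1
  9 = 9·1
so gcd(19, 10) = 1.
1 divides 13, so solutions exist.
Back-substitute for Bézout coefficients:
  1 = 10 - 1·9
  ... = 10·(2) + 19·(-1)
So 10·(2) ≡ 1 (mod 19); multiply by 13: y ≡ 26 (mod 19).
Smallest nonnegative: y = 26 mod 19 = 7.

7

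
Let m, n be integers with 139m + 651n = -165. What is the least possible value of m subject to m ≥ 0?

gcd(651, 139):
  651 = 4*139 + 95
  139 = 1*95 + 44
  95 = 2*44 + 7
  44 = 6*7 + 2
  7 = 3*2 + 1
  2 = 2*1
so gcd(651, 139) = 1.
1 divides -165, so solutions exist.
Back-substitute for Bézout coefficients:
  1 = 7 - 3*2
  ... = 139*(-281) + 651*(60)
Scale by -165/1 = -165: (m₀, n₀) = (46365, -9900).
General solution: m = 46365 + 651t, n = -9900 - 139t for integer t.
m ≥ 0: smallest is 46365 mod 651 = 144 (at t = -71), with n = -31.

144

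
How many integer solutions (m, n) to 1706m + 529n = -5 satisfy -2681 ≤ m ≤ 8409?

21

gcd(1706, 529):
  1706 = 3*529 + 119
  529 = 4*119 + 53
  119 = 2*53 + 13
  53 = 4*13 + 1
  13 = 13*1
so gcd(1706, 529) = 1.
Back-substitute for Bézout coefficients:
  1 = 53 - 4*13
  ... = 1706*(-40) + 529*(129)
Scale by -5: particular solution (200, -645); reduce m mod 529: (200, -645).
General solution: m = 200 + 529t, n = -645 - 1706t for integer t.
-2681 ≤ 200 + 529t ≤ 8409 gives t ∈ [-5, 15], which is 21 values.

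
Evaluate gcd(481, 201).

gcd(481, 201) = 1  (481 = 2·201 + 79, 201 = 2·79 + 43, 79 = 1·43 + 36, 43 = 1·36 + 7, 36 = 5·7 + 1, 7 = 7·1).

1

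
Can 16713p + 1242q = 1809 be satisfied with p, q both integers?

yes

gcd(16713, 1242):
  16713 = 13·1242 + 567
  1242 = 2·567 + 108
  567 = 5·108 + 27
  108 = 4·27
so gcd(16713, 1242) = 27.
27 divides 1809, so integer solutions exist.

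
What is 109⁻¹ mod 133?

72

gcd(133, 109) = 1  (133 = 1·109 + 24, 109 = 4·24 + 13, 24 = 1·13 + 11, 13 = 1·11 + 2, 11 = 5·2 + 1, 2 = 2·1).
Back-substituting, 109·(-61) + 133·(50) = 1.
So 109·-61 ≡ 1 (mod 133), and -61 mod 133 = 72.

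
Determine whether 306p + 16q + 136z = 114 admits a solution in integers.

gcd(306, 16) = 2.
gcd(2, 136) = 2.
2 divides 114, so integer solutions exist.

yes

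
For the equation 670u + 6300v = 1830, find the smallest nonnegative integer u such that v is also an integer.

gcd(6300, 670):
  6300 = 9×670 + 270
  670 = 2×270 + 130
  270 = 2×130 + 10
  130 = 13×10
so gcd(6300, 670) = 10.
10 divides 1830, so solutions exist.
Back-substitute for Bézout coefficients:
  10 = 270 - 2×130
  ... = 670×(-47) + 6300×(5)
Scale by 1830/10 = 183: (u₀, v₀) = (-8601, 915).
General solution: u = -8601 + 630t, v = 915 - 67t for integer t.
u ≥ 0: smallest is -8601 mod 630 = 219 (at t = 14), with v = -23.

219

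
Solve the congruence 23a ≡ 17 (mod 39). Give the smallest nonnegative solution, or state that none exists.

16

gcd(39, 23) = 1  (39 = 1*23 + 16, 23 = 1*16 + 7, 16 = 2*7 + 2, 7 = 3*2 + 1, 2 = 2*1).
1 divides 17, so solutions exist.
Back-substituting, 23*(17) + 39*(-10) = 1.
So 23*(17) ≡ 1 (mod 39); multiply by 17: a ≡ 289 (mod 39).
Smallest nonnegative: a = 289 mod 39 = 16.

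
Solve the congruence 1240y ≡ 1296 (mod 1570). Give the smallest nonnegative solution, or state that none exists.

no solution

gcd(1570, 1240) = 10.
10 does not divide 1296, so the congruence has no solution.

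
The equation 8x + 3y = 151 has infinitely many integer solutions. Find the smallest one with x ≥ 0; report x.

gcd(8, 3):
  8 = 2×3 + 2
  3 = 1×2 + 1
  2 = 2×1
so gcd(8, 3) = 1.
1 divides 151, so solutions exist.
Back-substitute for Bézout coefficients:
  1 = 3 - 1×2
  ... = 8×(-1) + 3×(3)
Scale by 151/1 = 151: (x₀, y₀) = (-151, 453).
General solution: x = -151 + 3t, y = 453 - 8t for integer t.
x ≥ 0: smallest is -151 mod 3 = 2 (at t = 51), with y = 45.

2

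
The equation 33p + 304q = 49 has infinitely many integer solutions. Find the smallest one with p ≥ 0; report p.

gcd(304, 33):
  304 = 9*33 + 7
  33 = 4*7 + 5
  7 = 1*5 + 2
  5 = 2*2 + 1
  2 = 2*1
so gcd(304, 33) = 1.
1 divides 49, so solutions exist.
Back-substitute for Bézout coefficients:
  1 = 5 - 2*2
  ... = 33*(129) + 304*(-14)
Scale by 49/1 = 49: (p₀, q₀) = (6321, -686).
General solution: p = 6321 + 304t, q = -686 - 33t for integer t.
p ≥ 0: smallest is 6321 mod 304 = 241 (at t = -20), with q = -26.

241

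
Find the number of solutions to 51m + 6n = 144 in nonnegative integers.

2

gcd(51, 6) = 3.
By Bézout, 51·(1) + 6·(-8) = 3.
One solution: (0, 24).
General: m = 0 + 2t, n = 24 - 17t.
m ≥ 0 ⇒ t ≥ 0; n ≥ 0 ⇒ t ≤ 1. So t ∈ [0, 1]: 2 solutions.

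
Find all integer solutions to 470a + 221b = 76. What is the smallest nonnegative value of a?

gcd(470, 221) = 1  (470 = 2×221 + 28, 221 = 7×28 + 25, 28 = 1×25 + 3, 25 = 8×3 + 1, 3 = 3×1).
1 divides 76, so solutions exist.
Back-substituting, 470×(-71) + 221×(151) = 1.
Scale by 76/1 = 76: (a₀, b₀) = (-5396, 11476).
General solution: a = -5396 + 221t, b = 11476 - 470t for integer t.
a ≥ 0: smallest is -5396 mod 221 = 129 (at t = 25), with b = -274.

129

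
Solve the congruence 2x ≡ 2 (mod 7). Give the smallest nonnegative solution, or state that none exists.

gcd(7, 2) = 1.
1 divides 2, so solutions exist.
By Bézout, 2·(-3) + 7·(1) = 1.
So 2·(-3) ≡ 1 (mod 7); multiply by 2: x ≡ -6 (mod 7).
Smallest nonnegative: x = -6 mod 7 = 1.

1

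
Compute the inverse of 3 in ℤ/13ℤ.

9

gcd(13, 3) = 1.
By Bézout, 3·(-4) + 13·(1) = 1.
So 3·-4 ≡ 1 (mod 13), and -4 mod 13 = 9.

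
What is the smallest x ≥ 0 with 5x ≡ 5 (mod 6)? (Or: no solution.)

1

gcd(6, 5):
  6 = 1×5 + 1
  5 = 5×1
so gcd(6, 5) = 1.
1 divides 5, so solutions exist.
Back-substitute for Bézout coefficients:
  1 = 6 - 1×5
  ... = 5×(-1) + 6×(1)
So 5×(-1) ≡ 1 (mod 6); multiply by 5: x ≡ -5 (mod 6).
Smallest nonnegative: x = -5 mod 6 = 1.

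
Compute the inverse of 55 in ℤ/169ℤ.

gcd(169, 55) = 1.
By Bézout, 55×(-43) + 169×(14) = 1.
So 55×-43 ≡ 1 (mod 169), and -43 mod 169 = 126.

126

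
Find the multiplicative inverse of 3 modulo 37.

25

gcd(37, 3) = 1.
By Bézout, 3*(-12) + 37*(1) = 1.
So 3*-12 ≡ 1 (mod 37), and -12 mod 37 = 25.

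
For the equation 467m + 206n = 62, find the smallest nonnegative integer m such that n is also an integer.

106

gcd(467, 206) = 1  (467 = 2·206 + 55, 206 = 3·55 + 41, 55 = 1·41 + 14, 41 = 2·14 + 13, 14 = 1·13 + 1, 13 = 13·1).
1 divides 62, so solutions exist.
Back-substituting, 467·(15) + 206·(-34) = 1.
Scale by 62/1 = 62: (m₀, n₀) = (930, -2108).
General solution: m = 930 + 206t, n = -2108 - 467t for integer t.
m ≥ 0: smallest is 930 mod 206 = 106 (at t = -4), with n = -240.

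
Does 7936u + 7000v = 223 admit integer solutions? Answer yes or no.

no

gcd(7936, 7000) = 8.
8 does not divide 223 (remainder 7), so no integer solutions.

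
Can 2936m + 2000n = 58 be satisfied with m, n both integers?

gcd(2936, 2000) = 8  (2936 = 1×2000 + 936, 2000 = 2×936 + 128, 936 = 7×128 + 40, 128 = 3×40 + 8, 40 = 5×8).
8 does not divide 58 (remainder 2), so no integer solutions.

no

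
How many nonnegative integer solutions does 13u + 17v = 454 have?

2

gcd(17, 13):
  17 = 1·13 + 4
  13 = 3·4 + 1
  4 = 4·1
so gcd(17, 13) = 1.
Back-substitute for Bézout coefficients:
  1 = 13 - 3·4
  ... = 13·(4) + 17·(-3)
Scale by 454: one solution is (1816, -1362). Reduce u mod 17: (14, 16).
General: u = 14 + 17t, v = 16 - 13t.
u ≥ 0 ⇒ t ≥ 0; v ≥ 0 ⇒ t ≤ 1. So t ∈ [0, 1]: 2 solutions.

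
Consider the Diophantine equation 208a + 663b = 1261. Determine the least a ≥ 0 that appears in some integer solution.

22

gcd(663, 208) = 13.
13 divides 1261, so solutions exist.
By Bézout, 208·(16) + 663·(-5) = 13.
Scale by 1261/13 = 97: (a₀, b₀) = (1552, -485).
General solution: a = 1552 + 51t, b = -485 - 16t for integer t.
a ≥ 0: smallest is 1552 mod 51 = 22 (at t = -30), with b = -5.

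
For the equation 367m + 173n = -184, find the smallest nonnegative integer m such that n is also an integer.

156

gcd(367, 173) = 1  (367 = 2*173 + 21, 173 = 8*21 + 5, 21 = 4*5 + 1, 5 = 5*1).
1 divides -184, so solutions exist.
Back-substituting, 367*(33) + 173*(-70) = 1.
Scale by -184/1 = -184: (m₀, n₀) = (-6072, 12880).
General solution: m = -6072 + 173t, n = 12880 - 367t for integer t.
m ≥ 0: smallest is -6072 mod 173 = 156 (at t = 36), with n = -332.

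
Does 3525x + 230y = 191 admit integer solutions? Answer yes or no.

gcd(3525, 230) = 5.
5 does not divide 191 (remainder 1), so no integer solutions.

no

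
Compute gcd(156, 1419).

gcd(1419, 156) = 3  (1419 = 9×156 + 15, 156 = 10×15 + 6, 15 = 2×6 + 3, 6 = 2×3).

3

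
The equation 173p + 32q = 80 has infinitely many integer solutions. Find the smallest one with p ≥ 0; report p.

16

gcd(173, 32):
  173 = 5*32 + 13
  32 = 2*13 + 6
  13 = 2*6 + 1
  6 = 6*1
so gcd(173, 32) = 1.
1 divides 80, so solutions exist.
Back-substitute for Bézout coefficients:
  1 = 13 - 2*6
  ... = 173*(5) + 32*(-27)
Scale by 80/1 = 80: (p₀, q₀) = (400, -2160).
General solution: p = 400 + 32t, q = -2160 - 173t for integer t.
p ≥ 0: smallest is 400 mod 32 = 16 (at t = -12), with q = -84.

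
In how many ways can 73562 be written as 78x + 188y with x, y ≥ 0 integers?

10

gcd(188, 78) = 2.
By Bézout, 78·(41) + 188·(-17) = 2.
One solution: (73, 361).
General: x = 73 + 94t, y = 361 - 39t.
x ≥ 0 ⇒ t ≥ 0; y ≥ 0 ⇒ t ≤ 9. So t ∈ [0, 9]: 10 solutions.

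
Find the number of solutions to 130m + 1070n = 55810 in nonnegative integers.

gcd(1070, 130) = 10  (1070 = 8·130 + 30, 130 = 4·30 + 10, 30 = 3·10).
Back-substituting, 130·(33) + 1070·(-4) = 10.
Scale by 5581: one solution is (184173, -22324). Reduce m mod 107: (26, 49).
General: m = 26 + 107t, n = 49 - 13t.
m ≥ 0 ⇒ t ≥ 0; n ≥ 0 ⇒ t ≤ 3. So t ∈ [0, 3]: 4 solutions.

4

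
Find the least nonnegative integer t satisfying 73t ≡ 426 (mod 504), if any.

gcd(504, 73):
  504 = 6·73 + 66
  73 = 1·66 + 7
  66 = 9·7 + 3
  7 = 2·3 + 1
  3 = 3·1
so gcd(504, 73) = 1.
1 divides 426, so solutions exist.
Back-substitute for Bézout coefficients:
  1 = 7 - 2·3
  ... = 73·(145) + 504·(-21)
So 73·(145) ≡ 1 (mod 504); multiply by 426: t ≡ 61770 (mod 504).
Smallest nonnegative: t = 61770 mod 504 = 282.

282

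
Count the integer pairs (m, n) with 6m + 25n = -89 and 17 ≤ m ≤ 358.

gcd(25, 6) = 1  (25 = 4·6 + 1, 6 = 6·1).
Back-substituting, 6·(-4) + 25·(1) = 1.
Scale by -89: particular solution (356, -89); reduce m mod 25: (6, -5).
General solution: m = 6 + 25t, n = -5 - 6t for integer t.
17 ≤ 6 + 25t ≤ 358 gives t ∈ [1, 14], which is 14 values.

14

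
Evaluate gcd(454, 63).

gcd(454, 63):
  454 = 7·63 + 13
  63 = 4·13 + 11
  13 = 1·11 + 2
  11 = 5·2 + 1
  2 = 2·1
so gcd(454, 63) = 1.

1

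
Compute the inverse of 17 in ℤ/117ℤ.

gcd(117, 17) = 1.
By Bézout, 17*(-55) + 117*(8) = 1.
So 17*-55 ≡ 1 (mod 117), and -55 mod 117 = 62.

62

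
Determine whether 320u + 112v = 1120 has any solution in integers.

gcd(320, 112) = 16.
16 divides 1120, so integer solutions exist.

yes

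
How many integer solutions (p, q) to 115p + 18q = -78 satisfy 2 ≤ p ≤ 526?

gcd(115, 18) = 1.
By Bézout, 115×(-5) + 18×(32) = 1.
Particular solution: (12, -81).
General solution: p = 12 + 18t, q = -81 - 115t for integer t.
2 ≤ 12 + 18t ≤ 526 gives t ∈ [0, 28], which is 29 values.

29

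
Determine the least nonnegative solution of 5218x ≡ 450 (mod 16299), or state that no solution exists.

gcd(16299, 5218):
  16299 = 3*5218 + 645
  5218 = 8*645 + 58
  645 = 11*58 + 7
  58 = 8*7 + 2
  7 = 3*2 + 1
  2 = 2*1
so gcd(16299, 5218) = 1.
1 divides 450, so solutions exist.
Back-substitute for Bézout coefficients:
  1 = 7 - 3*2
  ... = 5218*(-7025) + 16299*(2249)
So 5218*(-7025) ≡ 1 (mod 16299); multiply by 450: x ≡ -3161250 (mod 16299).
Smallest nonnegative: x = -3161250 mod 16299 = 756.

756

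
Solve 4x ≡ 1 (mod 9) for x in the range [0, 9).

7

gcd(9, 4) = 1  (9 = 2×4 + 1, 4 = 4×1).
Back-substituting, 4×(-2) + 9×(1) = 1.
So 4×-2 ≡ 1 (mod 9), and -2 mod 9 = 7.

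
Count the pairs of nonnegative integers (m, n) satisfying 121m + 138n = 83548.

gcd(138, 121):
  138 = 1×121 + 17
  121 = 7×17 + 2
  17 = 8×2 + 1
  2 = 2×1
so gcd(138, 121) = 1.
Back-substitute for Bézout coefficients:
  1 = 17 - 8×2
  ... = 121×(-65) + 138×(57)
Scale by 83548: one solution is (-5430620, 4762236). Reduce m mod 138: (94, 523).
General: m = 94 + 138t, n = 523 - 121t.
m ≥ 0 ⇒ t ≥ 0; n ≥ 0 ⇒ t ≤ 4. So t ∈ [0, 4]: 5 solutions.

5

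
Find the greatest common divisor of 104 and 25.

gcd(104, 25):
  104 = 4×25 + 4
  25 = 6×4 + 1
  4 = 4×1
so gcd(104, 25) = 1.

1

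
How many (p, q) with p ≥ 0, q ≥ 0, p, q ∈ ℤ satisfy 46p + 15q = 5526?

gcd(46, 15):
  46 = 3*15 + 1
  15 = 15*1
so gcd(46, 15) = 1.
Back-substitute for Bézout coefficients:
  1 = 46 - 3*15
  ... = 46*(1) + 15*(-3)
Scale by 5526: one solution is (5526, -16578). Reduce p mod 15: (6, 350).
General: p = 6 + 15t, q = 350 - 46t.
p ≥ 0 ⇒ t ≥ 0; q ≥ 0 ⇒ t ≤ 7. So t ∈ [0, 7]: 8 solutions.

8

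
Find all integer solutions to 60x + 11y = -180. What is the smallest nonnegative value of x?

8

gcd(60, 11):
  60 = 5×11 + 5
  11 = 2×5 + 1
  5 = 5×1
so gcd(60, 11) = 1.
1 divides -180, so solutions exist.
Back-substitute for Bézout coefficients:
  1 = 11 - 2×5
  ... = 60×(-2) + 11×(11)
Scale by -180/1 = -180: (x₀, y₀) = (360, -1980).
General solution: x = 360 + 11t, y = -1980 - 60t for integer t.
x ≥ 0: smallest is 360 mod 11 = 8 (at t = -32), with y = -60.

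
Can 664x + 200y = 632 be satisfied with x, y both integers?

yes

gcd(664, 200) = 8  (664 = 3×200 + 64, 200 = 3×64 + 8, 64 = 8×8).
8 divides 632, so integer solutions exist.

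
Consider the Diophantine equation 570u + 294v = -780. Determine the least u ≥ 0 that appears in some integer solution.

gcd(570, 294) = 6  (570 = 1·294 + 276, 294 = 1·276 + 18, 276 = 15·18 + 6, 18 = 3·6).
6 divides -780, so solutions exist.
Back-substituting, 570·(16) + 294·(-31) = 6.
Scale by -780/6 = -130: (u₀, v₀) = (-2080, 4030).
General solution: u = -2080 + 49t, v = 4030 - 95t for integer t.
u ≥ 0: smallest is -2080 mod 49 = 27 (at t = 43), with v = -55.

27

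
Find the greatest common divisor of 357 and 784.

gcd(784, 357):
  784 = 2×357 + 70
  357 = 5×70 + 7
  70 = 10×7
so gcd(784, 357) = 7.

7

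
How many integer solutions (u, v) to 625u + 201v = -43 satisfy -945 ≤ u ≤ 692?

gcd(625, 201) = 1.
By Bézout, 625×(64) + 201×(-199) = 1.
Particular solution: (62, -193).
General solution: u = 62 + 201t, v = -193 - 625t for integer t.
-945 ≤ 62 + 201t ≤ 692 gives t ∈ [-5, 3], which is 9 values.

9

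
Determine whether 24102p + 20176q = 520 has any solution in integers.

gcd(24102, 20176) = 26  (24102 = 1×20176 + 3926, 20176 = 5×3926 + 546, 3926 = 7×546 + 104, 546 = 5×104 + 26, 104 = 4×26).
26 divides 520, so integer solutions exist.

yes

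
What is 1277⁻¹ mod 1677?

gcd(1677, 1277) = 1.
By Bézout, 1277×(-784) + 1677×(597) = 1.
So 1277×-784 ≡ 1 (mod 1677), and -784 mod 1677 = 893.

893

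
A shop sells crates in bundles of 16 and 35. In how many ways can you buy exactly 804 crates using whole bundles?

1

Need nonnegative integers with 16j + 35k = 804.
gcd(16, 35) = 1, and 16·(11) + 35·(-5) = 1.
So (j₀, k₀) = (8844, -4020); general j = 8844 + 35t, k = -4020 - 16t.
j ≥ 0 ⇒ t ≥ -252; k ≥ 0 ⇒ t ≤ -252. That's 1 value of t.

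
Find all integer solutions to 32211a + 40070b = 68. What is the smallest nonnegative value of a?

gcd(40070, 32211):
  40070 = 1·32211 + 7859
  32211 = 4·7859 + 775
  7859 = 10·775 + 109
  775 = 7·109 + 12
  109 = 9·12 + 1
  12 = 12·1
so gcd(40070, 32211) = 1.
1 divides 68, so solutions exist.
Back-substitute for Bézout coefficients:
  1 = 109 - 9·12
  ... = 32211·(-3309) + 40070·(2660)
Scale by 68/1 = 68: (a₀, b₀) = (-225012, 180880).
General solution: a = -225012 + 40070t, b = 180880 - 32211t for integer t.
a ≥ 0: smallest is -225012 mod 40070 = 15408 (at t = 6), with b = -12386.

15408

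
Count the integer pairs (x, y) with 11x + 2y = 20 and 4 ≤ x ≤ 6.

gcd(11, 2):
  11 = 5·2 + 1
  2 = 2·1
so gcd(11, 2) = 1.
Back-substitute for Bézout coefficients:
  1 = 11 - 5·2
  ... = 11·(1) + 2·(-5)
Scale by 20: particular solution (20, -100); reduce x mod 2: (0, 10).
General solution: x = 0 + 2t, y = 10 - 11t for integer t.
4 ≤ 0 + 2t ≤ 6 gives t ∈ [2, 3], which is 2 values.

2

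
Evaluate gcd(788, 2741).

1

gcd(2741, 788):
  2741 = 3×788 + 377
  788 = 2×377 + 34
  377 = 11×34 + 3
  34 = 11×3 + 1
  3 = 3×1
so gcd(2741, 788) = 1.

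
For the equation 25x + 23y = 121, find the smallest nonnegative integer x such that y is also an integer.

3

gcd(25, 23):
  25 = 1·23 + 2
  23 = 11·2 + 1
  2 = 2·1
so gcd(25, 23) = 1.
1 divides 121, so solutions exist.
Back-substitute for Bézout coefficients:
  1 = 23 - 11·2
  ... = 25·(-11) + 23·(12)
Scale by 121/1 = 121: (x₀, y₀) = (-1331, 1452).
General solution: x = -1331 + 23t, y = 1452 - 25t for integer t.
x ≥ 0: smallest is -1331 mod 23 = 3 (at t = 58), with y = 2.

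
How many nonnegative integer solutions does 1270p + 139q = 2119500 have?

gcd(1270, 139):
  1270 = 9*139 + 19
  139 = 7*19 + 6
  19 = 3*6 + 1
  6 = 6*1
so gcd(1270, 139) = 1.
Back-substitute for Bézout coefficients:
  1 = 19 - 3*6
  ... = 1270*(22) + 139*(-201)
Scale by 2119500: one solution is (46629000, -426019500). Reduce p mod 139: (60, 14700).
General: p = 60 + 139t, q = 14700 - 1270t.
p ≥ 0 ⇒ t ≥ 0; q ≥ 0 ⇒ t ≤ 11. So t ∈ [0, 11]: 12 solutions.

12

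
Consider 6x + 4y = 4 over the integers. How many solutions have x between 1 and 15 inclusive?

7

gcd(6, 4) = 2  (6 = 1×4 + 2, 4 = 2×2).
Back-substituting, 6×(1) + 4×(-1) = 2.
Scale by 2: particular solution (2, -2); reduce x mod 2: (0, 1).
General solution: x = 0 + 2t, y = 1 - 3t for integer t.
1 ≤ 0 + 2t ≤ 15 gives t ∈ [1, 7], which is 7 values.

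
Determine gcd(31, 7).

1

gcd(31, 7):
  31 = 4*7 + 3
  7 = 2*3 + 1
  3 = 3*1
so gcd(31, 7) = 1.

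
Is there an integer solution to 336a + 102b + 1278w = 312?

yes

gcd(336, 102) = 6.
gcd(6, 1278) = 6.
6 divides 312, so integer solutions exist.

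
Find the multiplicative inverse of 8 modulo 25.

22

gcd(25, 8):
  25 = 3*8 + 1
  8 = 8*1
so gcd(25, 8) = 1.
Back-substitute for Bézout coefficients:
  1 = 25 - 3*8
  ... = 8*(-3) + 25*(1)
So 8*-3 ≡ 1 (mod 25), and -3 mod 25 = 22.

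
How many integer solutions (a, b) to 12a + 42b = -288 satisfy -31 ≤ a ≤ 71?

15

gcd(42, 12) = 6.
By Bézout, 12*(-3) + 42*(1) = 6.
Particular solution: (4, -8).
General solution: a = 4 + 7t, b = -8 - 2t for integer t.
-31 ≤ 4 + 7t ≤ 71 gives t ∈ [-5, 9], which is 15 values.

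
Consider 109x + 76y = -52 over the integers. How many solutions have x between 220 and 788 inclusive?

gcd(109, 76):
  109 = 1×76 + 33
  76 = 2×33 + 10
  33 = 3×10 + 3
  10 = 3×3 + 1
  3 = 3×1
so gcd(109, 76) = 1.
Back-substitute for Bézout coefficients:
  1 = 10 - 3×3
  ... = 109×(-23) + 76×(33)
Scale by -52: particular solution (1196, -1716); reduce x mod 76: (56, -81).
General solution: x = 56 + 76t, y = -81 - 109t for integer t.
220 ≤ 56 + 76t ≤ 788 gives t ∈ [3, 9], which is 7 values.

7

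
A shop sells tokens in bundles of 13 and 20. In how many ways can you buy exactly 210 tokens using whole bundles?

Need nonnegative integers with 13j + 20k = 210.
gcd(13, 20) = 1, and 13·(-3) + 20·(2) = 1.
So (j₀, k₀) = (-630, 420); general j = -630 + 20t, k = 420 - 13t.
j ≥ 0 ⇒ t ≥ 32; k ≥ 0 ⇒ t ≤ 32. That's 1 value of t.

1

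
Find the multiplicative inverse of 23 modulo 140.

gcd(140, 23) = 1.
By Bézout, 23·(67) + 140·(-11) = 1.
So 23·67 ≡ 1 (mod 140), and 67 mod 140 = 67.

67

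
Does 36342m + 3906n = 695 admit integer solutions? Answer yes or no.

gcd(36342, 3906):
  36342 = 9×3906 + 1188
  3906 = 3×1188 + 342
  1188 = 3×342 + 162
  342 = 2×162 + 18
  162 = 9×18
so gcd(36342, 3906) = 18.
18 does not divide 695 (remainder 11), so no integer solutions.

no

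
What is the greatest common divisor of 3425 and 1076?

gcd(3425, 1076):
  3425 = 3*1076 + 197
  1076 = 5*197 + 91
  197 = 2*91 + 15
  91 = 6*15 + 1
  15 = 15*1
so gcd(3425, 1076) = 1.

1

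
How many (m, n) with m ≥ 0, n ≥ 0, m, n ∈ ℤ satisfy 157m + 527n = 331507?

gcd(527, 157) = 1.
By Bézout, 157·(47) + 527·(-14) = 1.
One solution: (74, 607).
General: m = 74 + 527t, n = 607 - 157t.
m ≥ 0 ⇒ t ≥ 0; n ≥ 0 ⇒ t ≤ 3. So t ∈ [0, 3]: 4 solutions.

4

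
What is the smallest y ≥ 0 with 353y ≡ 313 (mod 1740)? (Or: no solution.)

341

gcd(1740, 353):
  1740 = 4·353 + 328
  353 = 1·328 + 25
  328 = 13·25 + 3
  25 = 8·3 + 1
  3 = 3·1
so gcd(1740, 353) = 1.
1 divides 313, so solutions exist.
Back-substitute for Bézout coefficients:
  1 = 25 - 8·3
  ... = 353·(557) + 1740·(-113)
So 353·(557) ≡ 1 (mod 1740); multiply by 313: y ≡ 174341 (mod 1740).
Smallest nonnegative: y = 174341 mod 1740 = 341.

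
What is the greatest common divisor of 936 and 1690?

gcd(1690, 936):
  1690 = 1*936 + 754
  936 = 1*754 + 182
  754 = 4*182 + 26
  182 = 7*26
so gcd(1690, 936) = 26.

26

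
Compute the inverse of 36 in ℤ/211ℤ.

gcd(211, 36):
  211 = 5*36 + 31
  36 = 1*31 + 5
  31 = 6*5 + 1
  5 = 5*1
so gcd(211, 36) = 1.
Back-substitute for Bézout coefficients:
  1 = 31 - 6*5
  ... = 36*(-41) + 211*(7)
So 36*-41 ≡ 1 (mod 211), and -41 mod 211 = 170.

170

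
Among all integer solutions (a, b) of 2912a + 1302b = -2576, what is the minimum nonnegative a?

gcd(2912, 1302):
  2912 = 2×1302 + 308
  1302 = 4×308 + 70
  308 = 4×70 + 28
  70 = 2×28 + 14
  28 = 2×14
so gcd(2912, 1302) = 14.
14 divides -2576, so solutions exist.
Back-substitute for Bézout coefficients:
  14 = 70 - 2×28
  ... = 2912×(-38) + 1302×(85)
Scale by -2576/14 = -184: (a₀, b₀) = (6992, -15640).
General solution: a = 6992 + 93t, b = -15640 - 208t for integer t.
a ≥ 0: smallest is 6992 mod 93 = 17 (at t = -75), with b = -40.

17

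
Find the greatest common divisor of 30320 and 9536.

16

gcd(30320, 9536):
  30320 = 3×9536 + 1712
  9536 = 5×1712 + 976
  1712 = 1×976 + 736
  976 = 1×736 + 240
  736 = 3×240 + 16
  240 = 15×16
so gcd(30320, 9536) = 16.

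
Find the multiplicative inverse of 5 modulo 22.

gcd(22, 5) = 1.
By Bézout, 5×(9) + 22×(-2) = 1.
So 5×9 ≡ 1 (mod 22), and 9 mod 22 = 9.

9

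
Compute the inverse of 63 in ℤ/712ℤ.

gcd(712, 63) = 1  (712 = 11·63 + 19, 63 = 3·19 + 6, 19 = 3·6 + 1, 6 = 6·1).
Back-substituting, 63·(-113) + 712·(10) = 1.
So 63·-113 ≡ 1 (mod 712), and -113 mod 712 = 599.

599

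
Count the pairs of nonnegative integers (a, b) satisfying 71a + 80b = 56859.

10

gcd(80, 71):
  80 = 1*71 + 9
  71 = 7*9 + 8
  9 = 1*8 + 1
  8 = 8*1
so gcd(80, 71) = 1.
Back-substitute for Bézout coefficients:
  1 = 9 - 1*8
  ... = 71*(-9) + 80*(8)
Scale by 56859: one solution is (-511731, 454872). Reduce a mod 80: (29, 685).
General: a = 29 + 80t, b = 685 - 71t.
a ≥ 0 ⇒ t ≥ 0; b ≥ 0 ⇒ t ≤ 9. So t ∈ [0, 9]: 10 solutions.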